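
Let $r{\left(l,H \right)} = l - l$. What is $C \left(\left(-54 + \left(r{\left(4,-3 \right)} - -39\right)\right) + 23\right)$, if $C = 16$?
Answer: $128$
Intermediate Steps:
$r{\left(l,H \right)} = 0$
$C \left(\left(-54 + \left(r{\left(4,-3 \right)} - -39\right)\right) + 23\right) = 16 \left(\left(-54 + \left(0 - -39\right)\right) + 23\right) = 16 \left(\left(-54 + \left(0 + 39\right)\right) + 23\right) = 16 \left(\left(-54 + 39\right) + 23\right) = 16 \left(-15 + 23\right) = 16 \cdot 8 = 128$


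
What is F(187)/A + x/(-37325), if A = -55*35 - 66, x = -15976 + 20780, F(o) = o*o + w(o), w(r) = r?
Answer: -120160224/6755825 ≈ -17.786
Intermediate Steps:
F(o) = o + o² (F(o) = o*o + o = o² + o = o + o²)
x = 4804
A = -1991 (A = -1925 - 66 = -1991)
F(187)/A + x/(-37325) = (187*(1 + 187))/(-1991) + 4804/(-37325) = (187*188)*(-1/1991) + 4804*(-1/37325) = 35156*(-1/1991) - 4804/37325 = -3196/181 - 4804/37325 = -120160224/6755825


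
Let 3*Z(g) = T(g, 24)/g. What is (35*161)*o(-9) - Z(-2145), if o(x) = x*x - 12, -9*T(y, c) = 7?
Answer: 22518220718/57915 ≈ 3.8882e+5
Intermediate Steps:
T(y, c) = -7/9 (T(y, c) = -⅑*7 = -7/9)
o(x) = -12 + x² (o(x) = x² - 12 = -12 + x²)
Z(g) = -7/(27*g) (Z(g) = (-7/(9*g))/3 = -7/(27*g))
(35*161)*o(-9) - Z(-2145) = (35*161)*(-12 + (-9)²) - (-7)/(27*(-2145)) = 5635*(-12 + 81) - (-7)*(-1)/(27*2145) = 5635*69 - 1*7/57915 = 388815 - 7/57915 = 22518220718/57915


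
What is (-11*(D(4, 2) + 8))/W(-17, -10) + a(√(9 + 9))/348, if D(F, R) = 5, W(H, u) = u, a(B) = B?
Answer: 143/10 + √2/116 ≈ 14.312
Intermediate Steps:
(-11*(D(4, 2) + 8))/W(-17, -10) + a(√(9 + 9))/348 = -11*(5 + 8)/(-10) + √(9 + 9)/348 = -11*13*(-⅒) + √18*(1/348) = -143*(-⅒) + (3*√2)*(1/348) = 143/10 + √2/116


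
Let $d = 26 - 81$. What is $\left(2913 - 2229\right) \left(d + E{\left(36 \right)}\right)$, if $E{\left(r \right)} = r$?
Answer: $-12996$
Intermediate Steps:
$d = -55$ ($d = 26 - 81 = -55$)
$\left(2913 - 2229\right) \left(d + E{\left(36 \right)}\right) = \left(2913 - 2229\right) \left(-55 + 36\right) = 684 \left(-19\right) = -12996$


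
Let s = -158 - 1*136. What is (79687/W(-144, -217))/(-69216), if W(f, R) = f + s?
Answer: 79687/30316608 ≈ 0.0026285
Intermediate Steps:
s = -294 (s = -158 - 136 = -294)
W(f, R) = -294 + f (W(f, R) = f - 294 = -294 + f)
(79687/W(-144, -217))/(-69216) = (79687/(-294 - 144))/(-69216) = (79687/(-438))*(-1/69216) = (79687*(-1/438))*(-1/69216) = -79687/438*(-1/69216) = 79687/30316608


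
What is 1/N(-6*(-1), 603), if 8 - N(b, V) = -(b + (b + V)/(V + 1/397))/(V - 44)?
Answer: 133820128/1072239149 ≈ 0.12480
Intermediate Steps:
N(b, V) = 8 + (b + (V + b)/(1/397 + V))/(-44 + V) (N(b, V) = 8 - (-1)*(b + (b + V)/(V + 1/397))/(V - 44) = 8 - (-1)*(b + (V + b)/(V + 1/397))/(-44 + V) = 8 - (-1)*(b + (V + b)/(1/397 + V))/(-44 + V) = 8 + (b + (V + b)/(1/397 + V))/(-44 + V))
1/N(-6*(-1), 603) = 1/((352 - 3176*603² - (-2388)*(-1) + 139339*603 - 397*603*(-6*(-1)))/(44 - 397*603² + 17467*603)) = 1/((352 - 3176*363609 - 398*6 + 84021417 - 397*603*6)/(44 - 397*363609 + 10532601)) = 1/((352 - 1154822184 - 2388 + 84021417 - 1436346)/(44 - 144352773 + 10532601)) = 1/(-1072239149/(-133820128)) = 1/(-1/133820128*(-1072239149)) = 1/(1072239149/133820128) = 133820128/1072239149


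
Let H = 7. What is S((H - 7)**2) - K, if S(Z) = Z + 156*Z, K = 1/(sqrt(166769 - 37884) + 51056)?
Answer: -51056/2606586251 + sqrt(128885)/2606586251 ≈ -1.9450e-5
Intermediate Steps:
K = 1/(51056 + sqrt(128885)) (K = 1/(sqrt(128885) + 51056) = 1/(51056 + sqrt(128885)) ≈ 1.9450e-5)
S(Z) = 157*Z
S((H - 7)**2) - K = 157*(7 - 7)**2 - (51056/2606586251 - sqrt(128885)/2606586251) = 157*0**2 + (-51056/2606586251 + sqrt(128885)/2606586251) = 157*0 + (-51056/2606586251 + sqrt(128885)/2606586251) = 0 + (-51056/2606586251 + sqrt(128885)/2606586251) = -51056/2606586251 + sqrt(128885)/2606586251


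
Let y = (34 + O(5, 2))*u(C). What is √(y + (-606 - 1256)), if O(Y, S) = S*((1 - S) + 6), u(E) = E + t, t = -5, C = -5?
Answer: I*√2302 ≈ 47.979*I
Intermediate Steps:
u(E) = -5 + E (u(E) = E - 5 = -5 + E)
O(Y, S) = S*(7 - S)
y = -440 (y = (34 + 2*(7 - 1*2))*(-5 - 5) = (34 + 2*(7 - 2))*(-10) = (34 + 2*5)*(-10) = (34 + 10)*(-10) = 44*(-10) = -440)
√(y + (-606 - 1256)) = √(-440 + (-606 - 1256)) = √(-440 - 1862) = √(-2302) = I*√2302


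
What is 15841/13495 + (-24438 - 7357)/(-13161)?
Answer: 637556926/177607695 ≈ 3.5897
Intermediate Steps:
15841/13495 + (-24438 - 7357)/(-13161) = 15841*(1/13495) - 31795*(-1/13161) = 15841/13495 + 31795/13161 = 637556926/177607695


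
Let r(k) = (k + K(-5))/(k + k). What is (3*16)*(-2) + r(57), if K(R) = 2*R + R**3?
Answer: -1837/19 ≈ -96.684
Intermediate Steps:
K(R) = R**3 + 2*R
r(k) = (-135 + k)/(2*k) (r(k) = (k - 5*(2 + (-5)**2))/(k + k) = (k - 5*(2 + 25))/((2*k)) = (k - 5*27)*(1/(2*k)) = (k - 135)*(1/(2*k)) = (-135 + k)*(1/(2*k)) = (-135 + k)/(2*k))
(3*16)*(-2) + r(57) = (3*16)*(-2) + (1/2)*(-135 + 57)/57 = 48*(-2) + (1/2)*(1/57)*(-78) = -96 - 13/19 = -1837/19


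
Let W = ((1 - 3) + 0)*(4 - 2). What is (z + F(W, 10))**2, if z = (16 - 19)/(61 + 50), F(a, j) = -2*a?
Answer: 87025/1369 ≈ 63.568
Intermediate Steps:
W = -4 (W = (-2 + 0)*2 = -2*2 = -4)
z = -1/37 (z = -3/111 = -3*1/111 = -1/37 ≈ -0.027027)
(z + F(W, 10))**2 = (-1/37 - 2*(-4))**2 = (-1/37 + 8)**2 = (295/37)**2 = 87025/1369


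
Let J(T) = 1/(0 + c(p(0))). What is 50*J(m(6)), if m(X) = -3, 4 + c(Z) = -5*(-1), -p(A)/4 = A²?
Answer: 50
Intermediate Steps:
p(A) = -4*A²
c(Z) = 1 (c(Z) = -4 - 5*(-1) = -4 + 5 = 1)
J(T) = 1 (J(T) = 1/(0 + 1) = 1/1 = 1)
50*J(m(6)) = 50*1 = 50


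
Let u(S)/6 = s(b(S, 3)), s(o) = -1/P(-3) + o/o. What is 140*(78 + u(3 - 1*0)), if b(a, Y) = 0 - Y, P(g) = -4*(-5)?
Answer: 11718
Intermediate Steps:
P(g) = 20
b(a, Y) = -Y
s(o) = 19/20 (s(o) = -1/20 + o/o = -1*1/20 + 1 = -1/20 + 1 = 19/20)
u(S) = 57/10 (u(S) = 6*(19/20) = 57/10)
140*(78 + u(3 - 1*0)) = 140*(78 + 57/10) = 140*(837/10) = 11718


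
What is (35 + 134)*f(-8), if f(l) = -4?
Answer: -676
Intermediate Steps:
(35 + 134)*f(-8) = (35 + 134)*(-4) = 169*(-4) = -676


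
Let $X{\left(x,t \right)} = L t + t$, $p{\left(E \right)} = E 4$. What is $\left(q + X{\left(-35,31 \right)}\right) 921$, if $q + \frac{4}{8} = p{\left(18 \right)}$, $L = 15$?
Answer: $\frac{1045335}{2} \approx 5.2267 \cdot 10^{5}$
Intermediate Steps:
$p{\left(E \right)} = 4 E$
$q = \frac{143}{2}$ ($q = - \frac{1}{2} + 4 \cdot 18 = - \frac{1}{2} + 72 = \frac{143}{2} \approx 71.5$)
$X{\left(x,t \right)} = 16 t$ ($X{\left(x,t \right)} = 15 t + t = 16 t$)
$\left(q + X{\left(-35,31 \right)}\right) 921 = \left(\frac{143}{2} + 16 \cdot 31\right) 921 = \left(\frac{143}{2} + 496\right) 921 = \frac{1135}{2} \cdot 921 = \frac{1045335}{2}$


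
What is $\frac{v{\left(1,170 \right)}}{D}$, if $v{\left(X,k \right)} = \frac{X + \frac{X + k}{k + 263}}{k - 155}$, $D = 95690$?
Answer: $\frac{302}{310753275} \approx 9.7183 \cdot 10^{-7}$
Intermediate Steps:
$v{\left(X,k \right)} = \frac{X + \frac{X + k}{263 + k}}{-155 + k}$
$\frac{v{\left(1,170 \right)}}{D} = \frac{\frac{1}{-40765 + 170^{2} + 108 \cdot 170} \left(170 + 264 \cdot 1 + 1 \cdot 170\right)}{95690} = \frac{170 + 264 + 170}{-40765 + 28900 + 18360} \cdot \frac{1}{95690} = \frac{1}{6495} \cdot 604 \cdot \frac{1}{95690} = \frac{604}{6495} \cdot \frac{1}{95690} = \frac{302}{310753275}$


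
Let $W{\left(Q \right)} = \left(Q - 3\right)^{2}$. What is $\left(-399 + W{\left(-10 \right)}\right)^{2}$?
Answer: $52900$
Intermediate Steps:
$W{\left(Q \right)} = \left(-3 + Q\right)^{2}$
$\left(-399 + W{\left(-10 \right)}\right)^{2} = \left(-399 + \left(-3 - 10\right)^{2}\right)^{2} = \left(-399 + \left(-13\right)^{2}\right)^{2} = \left(-399 + 169\right)^{2} = \left(-230\right)^{2} = 52900$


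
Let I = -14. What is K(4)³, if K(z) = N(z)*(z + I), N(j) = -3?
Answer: 27000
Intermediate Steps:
K(z) = 42 - 3*z (K(z) = -3*(z - 14) = -3*(-14 + z) = 42 - 3*z)
K(4)³ = (42 - 3*4)³ = (42 - 12)³ = 30³ = 27000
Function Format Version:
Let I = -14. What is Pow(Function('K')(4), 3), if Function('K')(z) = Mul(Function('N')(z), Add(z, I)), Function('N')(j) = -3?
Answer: 27000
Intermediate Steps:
Function('K')(z) = Add(42, Mul(-3, z)) (Function('K')(z) = Mul(-3, Add(z, -14)) = Mul(-3, Add(-14, z)) = Add(42, Mul(-3, z)))
Pow(Function('K')(4), 3) = Pow(Add(42, Mul(-3, 4)), 3) = Pow(Add(42, -12), 3) = Pow(30, 3) = 27000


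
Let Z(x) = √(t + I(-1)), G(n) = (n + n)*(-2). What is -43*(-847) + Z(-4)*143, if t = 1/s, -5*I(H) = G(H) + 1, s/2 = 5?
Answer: 36421 + 429*I*√10/10 ≈ 36421.0 + 135.66*I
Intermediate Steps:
s = 10 (s = 2*5 = 10)
G(n) = -4*n (G(n) = (2*n)*(-2) = -4*n)
I(H) = -⅕ + 4*H/5 (I(H) = -(-4*H + 1)/5 = -(1 - 4*H)/5 = -⅕ + 4*H/5)
t = ⅒ (t = 1/10 = ⅒ ≈ 0.10000)
Z(x) = 3*I*√10/10 (Z(x) = √(⅒ + (-⅕ + (⅘)*(-1))) = √(⅒ + (-⅕ - ⅘)) = √(⅒ - 1) = √(-9/10) = 3*I*√10/10)
-43*(-847) + Z(-4)*143 = -43*(-847) + (3*I*√10/10)*143 = 36421 + 429*I*√10/10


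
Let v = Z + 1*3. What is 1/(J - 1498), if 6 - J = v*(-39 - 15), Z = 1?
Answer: -1/1276 ≈ -0.00078370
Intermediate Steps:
v = 4 (v = 1 + 1*3 = 1 + 3 = 4)
J = 222 (J = 6 - 4*(-39 - 15) = 6 - 4*(-54) = 6 - 1*(-216) = 6 + 216 = 222)
1/(J - 1498) = 1/(222 - 1498) = 1/(-1276) = -1/1276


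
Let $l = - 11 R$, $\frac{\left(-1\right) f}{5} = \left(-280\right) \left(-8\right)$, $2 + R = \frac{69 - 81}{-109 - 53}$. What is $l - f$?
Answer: $\frac{302972}{27} \approx 11221.0$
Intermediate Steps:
$R = - \frac{52}{27}$ ($R = -2 + \frac{69 - 81}{-109 - 53} = -2 - \frac{12}{-162} = -2 - - \frac{2}{27} = -2 + \frac{2}{27} = - \frac{52}{27} \approx -1.9259$)
$f = -11200$ ($f = - 5 \left(\left(-280\right) \left(-8\right)\right) = \left(-5\right) 2240 = -11200$)
$l = \frac{572}{27}$ ($l = \left(-11\right) \left(- \frac{52}{27}\right) = \frac{572}{27} \approx 21.185$)
$l - f = \frac{572}{27} - -11200 = \frac{572}{27} + 11200 = \frac{302972}{27}$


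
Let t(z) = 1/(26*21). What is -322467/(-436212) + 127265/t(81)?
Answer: 10103642780249/145404 ≈ 6.9487e+7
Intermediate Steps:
t(z) = 1/546
-322467/(-436212) + 127265/t(81) = -322467/(-436212) + 127265/(1/546) = -322467*(-1/436212) + 127265*546 = 107489/145404 + 69486690 = 10103642780249/145404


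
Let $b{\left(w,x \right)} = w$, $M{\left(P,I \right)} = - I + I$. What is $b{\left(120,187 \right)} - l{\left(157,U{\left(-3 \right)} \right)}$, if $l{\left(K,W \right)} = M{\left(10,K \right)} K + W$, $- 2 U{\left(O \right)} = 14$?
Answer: $127$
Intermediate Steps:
$M{\left(P,I \right)} = 0$
$U{\left(O \right)} = -7$ ($U{\left(O \right)} = \left(- \frac{1}{2}\right) 14 = -7$)
$l{\left(K,W \right)} = W$ ($l{\left(K,W \right)} = 0 K + W = 0 + W = W$)
$b{\left(120,187 \right)} - l{\left(157,U{\left(-3 \right)} \right)} = 120 - -7 = 120 + 7 = 127$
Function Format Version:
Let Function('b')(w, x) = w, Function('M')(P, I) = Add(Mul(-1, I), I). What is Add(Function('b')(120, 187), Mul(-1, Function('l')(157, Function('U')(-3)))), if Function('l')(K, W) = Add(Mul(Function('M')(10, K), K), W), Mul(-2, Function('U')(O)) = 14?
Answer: 127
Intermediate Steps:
Function('M')(P, I) = 0
Function('U')(O) = -7 (Function('U')(O) = Mul(Rational(-1, 2), 14) = -7)
Function('l')(K, W) = W (Function('l')(K, W) = Add(Mul(0, K), W) = Add(0, W) = W)
Add(Function('b')(120, 187), Mul(-1, Function('l')(157, Function('U')(-3)))) = Add(120, Mul(-1, -7)) = Add(120, 7) = 127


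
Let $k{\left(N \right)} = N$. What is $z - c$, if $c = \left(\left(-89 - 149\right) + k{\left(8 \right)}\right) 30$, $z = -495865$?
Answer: $-488965$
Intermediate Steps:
$c = -6900$ ($c = \left(\left(-89 - 149\right) + 8\right) 30 = \left(-238 + 8\right) 30 = \left(-230\right) 30 = -6900$)
$z - c = -495865 - -6900 = -495865 + 6900 = -488965$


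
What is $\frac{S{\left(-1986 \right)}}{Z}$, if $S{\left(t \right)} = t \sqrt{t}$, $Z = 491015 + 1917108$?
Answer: $- \frac{1986 i \sqrt{1986}}{2408123} \approx - 0.036753 i$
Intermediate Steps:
$Z = 2408123$
$S{\left(t \right)} = t^{\frac{3}{2}}$
$\frac{S{\left(-1986 \right)}}{Z} = \frac{\left(-1986\right)^{\frac{3}{2}}}{2408123} = - 1986 i \sqrt{1986} \cdot \frac{1}{2408123} = - \frac{1986 i \sqrt{1986}}{2408123}$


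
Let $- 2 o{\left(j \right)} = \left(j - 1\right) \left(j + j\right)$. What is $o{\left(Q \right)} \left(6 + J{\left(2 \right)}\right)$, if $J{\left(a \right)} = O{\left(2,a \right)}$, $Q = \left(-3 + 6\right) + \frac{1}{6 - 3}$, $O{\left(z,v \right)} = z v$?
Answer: $- \frac{700}{9} \approx -77.778$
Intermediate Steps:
$O{\left(z,v \right)} = v z$
$Q = \frac{10}{3}$ ($Q = 3 + \frac{1}{3} = \frac{10}{3} \approx 3.3333$)
$o{\left(j \right)} = - j \left(-1 + j\right)$ ($o{\left(j \right)} = - \frac{\left(j - 1\right) \left(j + j\right)}{2} = - \frac{\left(-1 + j\right) 2 j}{2} = - \frac{2 j \left(-1 + j\right)}{2} = - j \left(-1 + j\right)$)
$J{\left(a \right)} = 2 a$ ($J{\left(a \right)} = a 2 = 2 a$)
$o{\left(Q \right)} \left(6 + J{\left(2 \right)}\right) = \frac{10 \left(1 - \frac{10}{3}\right)}{3} \left(6 + 2 \cdot 2\right) = \frac{10 \left(1 - \frac{10}{3}\right)}{3} \left(6 + 4\right) = \frac{10}{3} \left(- \frac{7}{3}\right) 10 = \left(- \frac{70}{9}\right) 10 = - \frac{700}{9}$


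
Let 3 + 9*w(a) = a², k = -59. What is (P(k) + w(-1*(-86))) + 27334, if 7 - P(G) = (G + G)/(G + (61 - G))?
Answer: 15462244/549 ≈ 28164.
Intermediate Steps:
w(a) = -⅓ + a²/9
P(G) = 7 - 2*G/61 (P(G) = 7 - (G + G)/(G + (61 - G)) = 7 - 2*G/61)
(P(k) + w(-1*(-86))) + 27334 = ((7 - 2/61*(-59)) + (-⅓ + (-1*(-86))²/9)) + 27334 = ((7 + 118/61) + (-⅓ + (⅑)*86²)) + 27334 = (545/61 + (-⅓ + (⅑)*7396)) + 27334 = (545/61 + (-⅓ + 7396/9)) + 27334 = (545/61 + 7393/9) + 27334 = 455878/549 + 27334 = 15462244/549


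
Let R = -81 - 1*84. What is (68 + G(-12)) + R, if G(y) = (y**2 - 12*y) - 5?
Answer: 186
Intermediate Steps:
G(y) = -5 + y**2 - 12*y
R = -165 (R = -81 - 84 = -165)
(68 + G(-12)) + R = (68 + (-5 + (-12)**2 - 12*(-12))) - 165 = (68 + (-5 + 144 + 144)) - 165 = (68 + 283) - 165 = 351 - 165 = 186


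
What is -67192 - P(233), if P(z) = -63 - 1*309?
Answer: -66820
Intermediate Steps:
P(z) = -372 (P(z) = -63 - 309 = -372)
-67192 - P(233) = -67192 - 1*(-372) = -67192 + 372 = -66820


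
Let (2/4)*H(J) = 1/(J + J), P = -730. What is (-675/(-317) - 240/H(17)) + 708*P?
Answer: -165130965/317 ≈ -5.2092e+5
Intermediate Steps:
H(J) = 1/J (H(J) = 2/(J + J) = 2/((2*J)) = 2*(1/(2*J)) = 1/J)
(-675/(-317) - 240/H(17)) + 708*P = (-675/(-317) - 240/(1/17)) + 708*(-730) = (-675*(-1/317) - 240/1/17) - 516840 = (675/317 - 240*17) - 516840 = (675/317 - 4080) - 516840 = -1292685/317 - 516840 = -165130965/317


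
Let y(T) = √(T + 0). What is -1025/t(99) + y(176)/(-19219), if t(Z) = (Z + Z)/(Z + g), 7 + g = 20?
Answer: -57400/99 - 4*√11/19219 ≈ -579.80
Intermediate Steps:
g = 13 (g = -7 + 20 = 13)
y(T) = √T
t(Z) = 2*Z/(13 + Z) (t(Z) = (Z + Z)/(Z + 13) = (2*Z)/(13 + Z) = 2*Z/(13 + Z))
-1025/t(99) + y(176)/(-19219) = -1025/(2*99/(13 + 99)) + √176/(-19219) = -1025/(2*99/112) + (4*√11)*(-1/19219) = -1025/(2*99*(1/112)) - 4*√11/19219 = -1025/99/56 - 4*√11/19219 = -1025*56/99 - 4*√11/19219 = -57400/99 - 4*√11/19219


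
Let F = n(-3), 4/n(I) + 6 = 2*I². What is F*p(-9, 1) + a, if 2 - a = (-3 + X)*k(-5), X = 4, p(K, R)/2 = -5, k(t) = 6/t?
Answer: -2/15 ≈ -0.13333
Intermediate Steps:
p(K, R) = -10 (p(K, R) = 2*(-5) = -10)
n(I) = 4/(-6 + 2*I²)
F = ⅓ (F = 2/(-3 + (-3)²) = 2/(-3 + 9) = 2/6 = 2*(⅙) = ⅓ ≈ 0.33333)
a = 16/5 (a = 2 - (-3 + 4)*6/(-5) = 2 - 6*(-⅕) = 2 - (-6)/5 = 2 - 1*(-6/5) = 2 + 6/5 = 16/5 ≈ 3.2000)
F*p(-9, 1) + a = (⅓)*(-10) + 16/5 = -10/3 + 16/5 = -2/15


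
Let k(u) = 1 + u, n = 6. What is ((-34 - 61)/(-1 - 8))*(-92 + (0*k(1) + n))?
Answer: -8170/9 ≈ -907.78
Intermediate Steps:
((-34 - 61)/(-1 - 8))*(-92 + (0*k(1) + n)) = ((-34 - 61)/(-1 - 8))*(-92 + (0*(1 + 1) + 6)) = (-95/(-9))*(-92 + (0*2 + 6)) = (-95*(-⅑))*(-92 + (0 + 6)) = 95*(-92 + 6)/9 = (95/9)*(-86) = -8170/9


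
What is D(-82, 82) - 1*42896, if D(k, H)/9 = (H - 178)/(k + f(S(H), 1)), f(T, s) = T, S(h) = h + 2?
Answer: -43328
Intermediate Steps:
S(h) = 2 + h
D(k, H) = 9*(-178 + H)/(2 + H + k) (D(k, H) = 9*((H - 178)/(k + (2 + H))) = 9*((-178 + H)/(2 + H + k)) = 9*(-178 + H)/(2 + H + k))
D(-82, 82) - 1*42896 = 9*(-178 + 82)/(2 + 82 - 82) - 1*42896 = 9*(-96)/2 - 42896 = 9*(½)*(-96) - 42896 = -432 - 42896 = -43328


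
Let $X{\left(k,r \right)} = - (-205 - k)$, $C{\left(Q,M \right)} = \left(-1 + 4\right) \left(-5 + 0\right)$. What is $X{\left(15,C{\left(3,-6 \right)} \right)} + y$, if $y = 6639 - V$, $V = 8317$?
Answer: $-1458$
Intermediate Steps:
$C{\left(Q,M \right)} = -15$ ($C{\left(Q,M \right)} = 3 \left(-5\right) = -15$)
$X{\left(k,r \right)} = 205 + k$
$y = -1678$ ($y = 6639 - 8317 = -1678$)
$X{\left(15,C{\left(3,-6 \right)} \right)} + y = \left(205 + 15\right) - 1678 = 220 - 1678 = -1458$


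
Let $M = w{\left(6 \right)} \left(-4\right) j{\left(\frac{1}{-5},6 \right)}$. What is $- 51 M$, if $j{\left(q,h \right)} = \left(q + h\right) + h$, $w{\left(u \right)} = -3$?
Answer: $- \frac{36108}{5} \approx -7221.6$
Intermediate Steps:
$j{\left(q,h \right)} = q + 2 h$ ($j{\left(q,h \right)} = \left(h + q\right) + h = q + 2 h$)
$M = \frac{708}{5}$ ($M = \left(-3\right) \left(-4\right) \left(\frac{1}{-5} + 2 \cdot 6\right) = 12 \left(- \frac{1}{5} + 12\right) = 12 \cdot \frac{59}{5} = \frac{708}{5} \approx 141.6$)
$- 51 M = \left(-51\right) \frac{708}{5} = - \frac{36108}{5}$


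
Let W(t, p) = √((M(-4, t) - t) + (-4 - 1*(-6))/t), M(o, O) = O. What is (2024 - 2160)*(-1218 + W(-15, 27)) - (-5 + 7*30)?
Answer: 165443 - 136*I*√30/15 ≈ 1.6544e+5 - 49.66*I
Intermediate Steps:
W(t, p) = √2*√(1/t) (W(t, p) = √((t - t) + (-4 - 1*(-6))/t) = √(0 + (-4 + 6)/t) = √(0 + 2/t) = √(2/t) = √2*√(1/t))
(2024 - 2160)*(-1218 + W(-15, 27)) - (-5 + 7*30) = (2024 - 2160)*(-1218 + √2*√(1/(-15))) - (-5 + 7*30) = -136*(-1218 + √2*√(-1/15)) - (-5 + 210) = -136*(-1218 + √2*(I*√15/15)) - 1*205 = -136*(-1218 + I*√30/15) - 205 = (165648 - 136*I*√30/15) - 205 = 165443 - 136*I*√30/15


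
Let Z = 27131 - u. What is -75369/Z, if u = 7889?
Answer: -25123/6414 ≈ -3.9169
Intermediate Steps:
Z = 19242 (Z = 27131 - 1*7889 = 27131 - 7889 = 19242)
-75369/Z = -75369/19242 = -75369*1/19242 = -25123/6414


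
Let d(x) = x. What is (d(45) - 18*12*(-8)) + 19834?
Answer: 21607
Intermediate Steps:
(d(45) - 18*12*(-8)) + 19834 = (45 - 18*12*(-8)) + 19834 = (45 - 216*(-8)) + 19834 = (45 + 1728) + 19834 = 1773 + 19834 = 21607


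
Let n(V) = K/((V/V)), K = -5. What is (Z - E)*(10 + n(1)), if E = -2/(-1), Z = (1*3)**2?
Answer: 35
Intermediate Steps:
Z = 9 (Z = 3**2 = 9)
n(V) = -5 (n(V) = -5/(V/V) = -5/1 = -5*1 = -5)
E = 2 (E = -2*(-1) = 2)
(Z - E)*(10 + n(1)) = (9 - 1*2)*(10 - 5) = (9 - 2)*5 = 7*5 = 35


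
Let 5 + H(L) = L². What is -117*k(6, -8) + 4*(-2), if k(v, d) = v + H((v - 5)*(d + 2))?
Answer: -4337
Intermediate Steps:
H(L) = -5 + L²
k(v, d) = -5 + v + (-5 + v)²*(2 + d)² (k(v, d) = v + (-5 + ((v - 5)*(d + 2))²) = v + (-5 + ((-5 + v)*(2 + d))²) = v + (-5 + (-5 + v)²*(2 + d)²) = -5 + v + (-5 + v)²*(2 + d)²)
-117*k(6, -8) + 4*(-2) = -117*(-5 + 6 + (-10 - 5*(-8) + 2*6 - 8*6)²) + 4*(-2) = -117*(-5 + 6 + (-10 + 40 + 12 - 48)²) - 8 = -117*(-5 + 6 + (-6)²) - 8 = -117*(-5 + 6 + 36) - 8 = -117*37 - 8 = -4329 - 8 = -4337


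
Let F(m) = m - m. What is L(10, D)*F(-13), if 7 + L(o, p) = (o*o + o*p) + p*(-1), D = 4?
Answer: 0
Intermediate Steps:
F(m) = 0
L(o, p) = -7 + o² - p + o*p (L(o, p) = -7 + ((o*o + o*p) + p*(-1)) = -7 + ((o² + o*p) - p) = -7 + (o² - p + o*p) = -7 + o² - p + o*p)
L(10, D)*F(-13) = (-7 + 10² - 1*4 + 10*4)*0 = (-7 + 100 - 4 + 40)*0 = 129*0 = 0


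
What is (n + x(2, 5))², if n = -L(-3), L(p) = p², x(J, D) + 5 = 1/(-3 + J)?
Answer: 225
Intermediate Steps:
x(J, D) = -5 + 1/(-3 + J)
n = -9 (n = -1*(-3)² = -1*9 = -9)
(n + x(2, 5))² = (-9 + (16 - 5*2)/(-3 + 2))² = (-9 + (16 - 10)/(-1))² = (-9 - 1*6)² = (-9 - 6)² = (-15)² = 225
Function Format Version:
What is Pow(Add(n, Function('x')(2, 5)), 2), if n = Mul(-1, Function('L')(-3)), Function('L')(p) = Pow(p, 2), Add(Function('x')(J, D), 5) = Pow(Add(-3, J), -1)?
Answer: 225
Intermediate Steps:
Function('x')(J, D) = Add(-5, Pow(Add(-3, J), -1))
n = -9 (n = Mul(-1, Pow(-3, 2)) = Mul(-1, 9) = -9)
Pow(Add(n, Function('x')(2, 5)), 2) = Pow(Add(-9, Mul(Pow(Add(-3, 2), -1), Add(16, Mul(-5, 2)))), 2) = Pow(Add(-9, Mul(Pow(-1, -1), Add(16, -10))), 2) = Pow(Add(-9, Mul(-1, 6)), 2) = Pow(Add(-9, -6), 2) = Pow(-15, 2) = 225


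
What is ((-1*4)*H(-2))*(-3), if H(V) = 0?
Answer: 0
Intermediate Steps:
((-1*4)*H(-2))*(-3) = (-1*4*0)*(-3) = -4*0*(-3) = 0*(-3) = 0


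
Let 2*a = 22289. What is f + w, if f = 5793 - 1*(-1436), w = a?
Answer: 36747/2 ≈ 18374.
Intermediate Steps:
a = 22289/2 (a = (1/2)*22289 = 22289/2 ≈ 11145.)
w = 22289/2 ≈ 11145.
f = 7229 (f = 5793 + 1436 = 7229)
f + w = 7229 + 22289/2 = 36747/2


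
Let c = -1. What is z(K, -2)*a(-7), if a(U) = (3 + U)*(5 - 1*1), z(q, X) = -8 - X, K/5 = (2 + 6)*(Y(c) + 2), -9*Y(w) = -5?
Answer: 96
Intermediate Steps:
Y(w) = 5/9 (Y(w) = -1/9*(-5) = 5/9)
K = 920/9 (K = 5*((2 + 6)*(5/9 + 2)) = 5*(8*(23/9)) = 5*(184/9) = 920/9 ≈ 102.22)
a(U) = 12 + 4*U (a(U) = (3 + U)*(5 - 1) = (3 + U)*4 = 12 + 4*U)
z(K, -2)*a(-7) = (-8 - 1*(-2))*(12 + 4*(-7)) = (-8 + 2)*(12 - 28) = -6*(-16) = 96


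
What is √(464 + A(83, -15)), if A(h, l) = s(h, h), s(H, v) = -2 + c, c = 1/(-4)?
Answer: √1847/2 ≈ 21.488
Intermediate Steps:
c = -¼ ≈ -0.25000
s(H, v) = -9/4 (s(H, v) = -2 - ¼ = -9/4)
A(h, l) = -9/4
√(464 + A(83, -15)) = √(464 - 9/4) = √(1847/4) = √1847/2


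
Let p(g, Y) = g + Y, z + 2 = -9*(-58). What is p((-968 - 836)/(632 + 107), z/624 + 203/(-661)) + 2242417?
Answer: 6572236070087/2930874 ≈ 2.2424e+6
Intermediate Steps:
z = 520 (z = -2 - 9*(-58) = -2 + 522 = 520)
p(g, Y) = Y + g
p((-968 - 836)/(632 + 107), z/624 + 203/(-661)) + 2242417 = ((520/624 + 203/(-661)) + (-968 - 836)/(632 + 107)) + 2242417 = ((520*(1/624) + 203*(-1/661)) - 1804/739) + 2242417 = ((5/6 - 203/661) - 1804*1/739) + 2242417 = (2087/3966 - 1804/739) + 2242417 = -5612371/2930874 + 2242417 = 6572236070087/2930874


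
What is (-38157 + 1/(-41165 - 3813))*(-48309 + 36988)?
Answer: 19429389417587/44978 ≈ 4.3198e+8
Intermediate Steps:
(-38157 + 1/(-41165 - 3813))*(-48309 + 36988) = (-38157 + 1/(-44978))*(-11321) = (-38157 - 1/44978)*(-11321) = -1716225547/44978*(-11321) = 19429389417587/44978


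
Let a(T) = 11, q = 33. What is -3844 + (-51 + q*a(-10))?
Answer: -3532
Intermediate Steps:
-3844 + (-51 + q*a(-10)) = -3844 + (-51 + 33*11) = -3844 + (-51 + 363) = -3844 + 312 = -3532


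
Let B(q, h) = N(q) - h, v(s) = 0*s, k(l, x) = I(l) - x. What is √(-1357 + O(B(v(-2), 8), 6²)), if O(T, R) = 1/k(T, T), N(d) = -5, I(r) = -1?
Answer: I*√48849/6 ≈ 36.836*I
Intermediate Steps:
k(l, x) = -1 - x
v(s) = 0
B(q, h) = -5 - h
O(T, R) = 1/(-1 - T)
√(-1357 + O(B(v(-2), 8), 6²)) = √(-1357 - 1/(1 + (-5 - 1*8))) = √(-1357 - 1/(1 + (-5 - 8))) = √(-1357 - 1/(1 - 13)) = √(-1357 - 1/(-12)) = √(-1357 - 1*(-1/12)) = √(-1357 + 1/12) = √(-16283/12) = I*√48849/6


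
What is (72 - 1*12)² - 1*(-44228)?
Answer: 47828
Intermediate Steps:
(72 - 1*12)² - 1*(-44228) = (72 - 12)² + 44228 = 60² + 44228 = 3600 + 44228 = 47828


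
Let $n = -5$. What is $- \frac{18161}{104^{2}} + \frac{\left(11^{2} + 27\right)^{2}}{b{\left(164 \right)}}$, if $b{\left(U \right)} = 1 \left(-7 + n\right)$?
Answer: $- \frac{4560223}{2496} \approx -1827.0$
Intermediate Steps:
$b{\left(U \right)} = -12$ ($b{\left(U \right)} = 1 \left(-7 - 5\right) = 1 \left(-12\right) = -12$)
$- \frac{18161}{104^{2}} + \frac{\left(11^{2} + 27\right)^{2}}{b{\left(164 \right)}} = - \frac{18161}{104^{2}} + \frac{\left(11^{2} + 27\right)^{2}}{-12} = - \frac{18161}{10816} + \left(121 + 27\right)^{2} \left(- \frac{1}{12}\right) = \left(-18161\right) \frac{1}{10816} + 148^{2} \left(- \frac{1}{12}\right) = - \frac{1397}{832} + 21904 \left(- \frac{1}{12}\right) = - \frac{1397}{832} - \frac{5476}{3} = - \frac{4560223}{2496}$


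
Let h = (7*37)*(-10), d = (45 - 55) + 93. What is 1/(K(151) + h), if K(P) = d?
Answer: -1/2507 ≈ -0.00039888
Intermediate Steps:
d = 83 (d = -10 + 93 = 83)
h = -2590 (h = 259*(-10) = -2590)
K(P) = 83
1/(K(151) + h) = 1/(83 - 2590) = 1/(-2507) = -1/2507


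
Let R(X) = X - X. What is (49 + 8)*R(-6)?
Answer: 0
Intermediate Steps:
R(X) = 0
(49 + 8)*R(-6) = (49 + 8)*0 = 57*0 = 0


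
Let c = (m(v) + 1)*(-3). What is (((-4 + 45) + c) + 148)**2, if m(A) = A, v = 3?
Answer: 31329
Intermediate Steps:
c = -12 (c = (3 + 1)*(-3) = 4*(-3) = -12)
(((-4 + 45) + c) + 148)**2 = (((-4 + 45) - 12) + 148)**2 = ((41 - 12) + 148)**2 = (29 + 148)**2 = 177**2 = 31329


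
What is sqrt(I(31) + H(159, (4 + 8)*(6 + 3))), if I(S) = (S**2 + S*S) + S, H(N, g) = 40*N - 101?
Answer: 2*sqrt(2053) ≈ 90.620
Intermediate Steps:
H(N, g) = -101 + 40*N
I(S) = S + 2*S**2 (I(S) = (S**2 + S**2) + S = 2*S**2 + S = S + 2*S**2)
sqrt(I(31) + H(159, (4 + 8)*(6 + 3))) = sqrt(31*(1 + 2*31) + (-101 + 40*159)) = sqrt(31*(1 + 62) + (-101 + 6360)) = sqrt(31*63 + 6259) = sqrt(1953 + 6259) = sqrt(8212) = 2*sqrt(2053)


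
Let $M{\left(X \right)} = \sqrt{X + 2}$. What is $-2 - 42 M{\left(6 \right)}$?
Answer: $-2 - 84 \sqrt{2} \approx -120.79$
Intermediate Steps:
$M{\left(X \right)} = \sqrt{2 + X}$
$-2 - 42 M{\left(6 \right)} = -2 - 42 \sqrt{2 + 6} = -2 - 42 \sqrt{8} = -2 - 42 \cdot 2 \sqrt{2} = -2 - 84 \sqrt{2}$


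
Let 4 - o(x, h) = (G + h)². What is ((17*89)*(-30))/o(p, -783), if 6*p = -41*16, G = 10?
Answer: 3026/39835 ≈ 0.075963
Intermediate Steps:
p = -328/3 (p = (-41*16)/6 = (⅙)*(-656) = -328/3 ≈ -109.33)
o(x, h) = 4 - (10 + h)²
((17*89)*(-30))/o(p, -783) = ((17*89)*(-30))/(4 - (10 - 783)²) = (1513*(-30))/(4 - 1*(-773)²) = -45390/(4 - 1*597529) = -45390/(4 - 597529) = -45390/(-597525) = -45390*(-1/597525) = 3026/39835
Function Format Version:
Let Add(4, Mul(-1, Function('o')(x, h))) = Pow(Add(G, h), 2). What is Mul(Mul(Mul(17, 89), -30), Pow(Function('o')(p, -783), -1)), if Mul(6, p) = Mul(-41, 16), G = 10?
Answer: Rational(3026, 39835) ≈ 0.075963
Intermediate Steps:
p = Rational(-328, 3) (p = Mul(Rational(1, 6), Mul(-41, 16)) = Mul(Rational(1, 6), -656) = Rational(-328, 3) ≈ -109.33)
Function('o')(x, h) = Add(4, Mul(-1, Pow(Add(10, h), 2)))
Mul(Mul(Mul(17, 89), -30), Pow(Function('o')(p, -783), -1)) = Mul(Mul(Mul(17, 89), -30), Pow(Add(4, Mul(-1, Pow(Add(10, -783), 2))), -1)) = Mul(Mul(1513, -30), Pow(Add(4, Mul(-1, Pow(-773, 2))), -1)) = Mul(-45390, Pow(Add(4, Mul(-1, 597529)), -1)) = Mul(-45390, Pow(Add(4, -597529), -1)) = Mul(-45390, Pow(-597525, -1)) = Mul(-45390, Rational(-1, 597525)) = Rational(3026, 39835)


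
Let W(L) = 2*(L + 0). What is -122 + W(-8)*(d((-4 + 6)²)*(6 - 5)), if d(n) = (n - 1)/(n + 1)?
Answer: -658/5 ≈ -131.60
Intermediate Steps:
W(L) = 2*L
d(n) = (-1 + n)/(1 + n)
-122 + W(-8)*(d((-4 + 6)²)*(6 - 5)) = -122 + (2*(-8))*(((-1 + (-4 + 6)²)/(1 + (-4 + 6)²))*(6 - 5)) = -122 - 16*(-1 + 2²)/(1 + 2²) = -122 - 16*(-1 + 4)/(1 + 4) = -122 - 16*3/5 = -122 - 16*(⅕)*3 = -122 - 48/5 = -658/5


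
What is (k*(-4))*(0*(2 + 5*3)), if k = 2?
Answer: 0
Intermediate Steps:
(k*(-4))*(0*(2 + 5*3)) = (2*(-4))*(0*(2 + 5*3)) = -0*(2 + 15) = -0*17 = -8*0 = 0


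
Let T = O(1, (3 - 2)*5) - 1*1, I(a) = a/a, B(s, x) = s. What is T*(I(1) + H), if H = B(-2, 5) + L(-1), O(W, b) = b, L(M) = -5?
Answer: -24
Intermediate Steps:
I(a) = 1
H = -7 (H = -2 - 5 = -7)
T = 4 (T = (3 - 2)*5 - 1*1 = 1*5 - 1 = 5 - 1 = 4)
T*(I(1) + H) = 4*(1 - 7) = 4*(-6) = -24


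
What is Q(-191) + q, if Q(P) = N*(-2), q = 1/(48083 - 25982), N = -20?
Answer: 884041/22101 ≈ 40.000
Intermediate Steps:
q = 1/22101 ≈ 4.5247e-5
Q(P) = 40 (Q(P) = -20*(-2) = 40)
Q(-191) + q = 40 + 1/22101 = 884041/22101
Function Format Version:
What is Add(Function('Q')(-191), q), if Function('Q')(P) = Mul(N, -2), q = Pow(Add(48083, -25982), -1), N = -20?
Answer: Rational(884041, 22101) ≈ 40.000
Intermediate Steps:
q = Rational(1, 22101) (q = Pow(22101, -1) = Rational(1, 22101) ≈ 4.5247e-5)
Function('Q')(P) = 40 (Function('Q')(P) = Mul(-20, -2) = 40)
Add(Function('Q')(-191), q) = Add(40, Rational(1, 22101)) = Rational(884041, 22101)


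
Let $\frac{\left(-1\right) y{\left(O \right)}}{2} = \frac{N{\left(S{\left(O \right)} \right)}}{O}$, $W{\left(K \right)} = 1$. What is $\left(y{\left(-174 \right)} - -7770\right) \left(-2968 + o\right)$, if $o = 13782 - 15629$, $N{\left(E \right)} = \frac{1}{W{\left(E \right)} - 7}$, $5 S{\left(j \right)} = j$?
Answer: $- \frac{2169927365}{58} \approx -3.7413 \cdot 10^{7}$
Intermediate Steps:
$S{\left(j \right)} = \frac{j}{5}$
$N{\left(E \right)} = - \frac{1}{6}$ ($N{\left(E \right)} = \frac{1}{1 - 7} = \frac{1}{-6} = - \frac{1}{6}$)
$y{\left(O \right)} = \frac{1}{3 O}$ ($y{\left(O \right)} = - 2 \left(- \frac{1}{6 O}\right) = \frac{1}{3 O}$)
$o = -1847$
$\left(y{\left(-174 \right)} - -7770\right) \left(-2968 + o\right) = \left(\frac{1}{3 \left(-174\right)} - -7770\right) \left(-2968 - 1847\right) = \left(\frac{1}{3} \left(- \frac{1}{174}\right) + 7770\right) \left(-4815\right) = \left(- \frac{1}{522} + 7770\right) \left(-4815\right) = \frac{4055939}{522} \left(-4815\right) = - \frac{2169927365}{58}$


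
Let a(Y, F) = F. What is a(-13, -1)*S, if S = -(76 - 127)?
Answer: -51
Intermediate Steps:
S = 51 (S = -1*(-51) = 51)
a(-13, -1)*S = -1*51 = -51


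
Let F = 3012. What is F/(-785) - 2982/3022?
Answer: -5721567/1186135 ≈ -4.8237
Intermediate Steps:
F/(-785) - 2982/3022 = 3012/(-785) - 2982/3022 = 3012*(-1/785) - 2982*1/3022 = -3012/785 - 1491/1511 = -5721567/1186135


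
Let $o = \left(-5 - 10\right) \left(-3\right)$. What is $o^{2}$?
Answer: $2025$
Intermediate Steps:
$o = 45$ ($o = \left(-5 - 10\right) \left(-3\right) = \left(-15\right) \left(-3\right) = 45$)
$o^{2} = 45^{2} = 2025$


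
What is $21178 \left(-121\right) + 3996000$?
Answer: $1433462$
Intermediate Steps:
$21178 \left(-121\right) + 3996000 = -2562538 + 3996000 = 1433462$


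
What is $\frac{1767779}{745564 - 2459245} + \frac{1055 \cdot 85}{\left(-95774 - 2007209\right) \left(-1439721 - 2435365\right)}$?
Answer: $- \frac{14406055151648920427}{13965197720802021378} \approx -1.0316$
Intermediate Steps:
$\frac{1767779}{745564 - 2459245} + \frac{1055 \cdot 85}{\left(-95774 - 2007209\right) \left(-1439721 - 2435365\right)} = \frac{1767779}{745564 - 2459245} + \frac{89675}{\left(-2102983\right) \left(-3875086\right)} = \frac{1767779}{-1713681} + \frac{89675}{8149239981538} = 1767779 \left(- \frac{1}{1713681}\right) + 89675 \cdot \frac{1}{8149239981538} = - \frac{1767779}{1713681} + \frac{89675}{8149239981538} = - \frac{14406055151648920427}{13965197720802021378}$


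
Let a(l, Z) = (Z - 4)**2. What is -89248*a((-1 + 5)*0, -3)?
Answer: -4373152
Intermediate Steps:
a(l, Z) = (-4 + Z)**2
-89248*a((-1 + 5)*0, -3) = -89248*(-4 - 3)**2 = -89248*(-7)**2 = -89248*49 = -4373152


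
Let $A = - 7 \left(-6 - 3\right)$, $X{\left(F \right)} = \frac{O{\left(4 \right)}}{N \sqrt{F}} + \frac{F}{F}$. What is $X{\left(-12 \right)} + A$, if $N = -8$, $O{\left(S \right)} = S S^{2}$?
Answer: $64 + \frac{4 i \sqrt{3}}{3} \approx 64.0 + 2.3094 i$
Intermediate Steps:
$O{\left(S \right)} = S^{3}$
$X{\left(F \right)} = 1 - \frac{8}{\sqrt{F}}$ ($X{\left(F \right)} = \frac{4^{3}}{\left(-8\right) \sqrt{F}} + \frac{F}{F} = 64 \left(- \frac{1}{8 \sqrt{F}}\right) + 1 = - \frac{8}{\sqrt{F}} + 1 = 1 - \frac{8}{\sqrt{F}}$)
$A = 63$ ($A = \left(-7\right) \left(-9\right) = 63$)
$X{\left(-12 \right)} + A = \left(1 - \frac{8}{2 i \sqrt{3}}\right) + 63 = \left(1 - 8 \left(- \frac{i \sqrt{3}}{6}\right)\right) + 63 = \left(1 + \frac{4 i \sqrt{3}}{3}\right) + 63 = 64 + \frac{4 i \sqrt{3}}{3}$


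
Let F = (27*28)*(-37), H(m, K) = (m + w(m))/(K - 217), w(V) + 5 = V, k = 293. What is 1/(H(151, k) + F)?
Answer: -76/2125575 ≈ -3.5755e-5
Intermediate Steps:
w(V) = -5 + V
H(m, K) = (-5 + 2*m)/(-217 + K) (H(m, K) = (m + (-5 + m))/(K - 217) = (-5 + 2*m)/(-217 + K))
F = -27972 (F = 756*(-37) = -27972)
1/(H(151, k) + F) = 1/((-5 + 2*151)/(-217 + 293) - 27972) = 1/((-5 + 302)/76 - 27972) = 1/((1/76)*297 - 27972) = 1/(297/76 - 27972) = 1/(-2125575/76) = -76/2125575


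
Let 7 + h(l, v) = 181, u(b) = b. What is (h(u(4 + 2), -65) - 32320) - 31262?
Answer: -63408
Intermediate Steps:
h(l, v) = 174 (h(l, v) = -7 + 181 = 174)
(h(u(4 + 2), -65) - 32320) - 31262 = (174 - 32320) - 31262 = -32146 - 31262 = -63408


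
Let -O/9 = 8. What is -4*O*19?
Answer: 5472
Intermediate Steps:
O = -72 (O = -9*8 = -72)
-4*O*19 = -4*(-72)*19 = 288*19 = 5472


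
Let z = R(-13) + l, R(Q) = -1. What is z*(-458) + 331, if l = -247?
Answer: 113915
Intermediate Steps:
z = -248 (z = -1 - 247 = -248)
z*(-458) + 331 = -248*(-458) + 331 = 113584 + 331 = 113915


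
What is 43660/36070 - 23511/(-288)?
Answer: 28687195/346272 ≈ 82.846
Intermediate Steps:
43660/36070 - 23511/(-288) = 43660*(1/36070) - 23511*(-1/288) = 4366/3607 + 7837/96 = 28687195/346272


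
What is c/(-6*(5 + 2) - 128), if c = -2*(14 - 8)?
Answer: 6/85 ≈ 0.070588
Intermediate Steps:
c = -12 (c = -2*6 = -12)
c/(-6*(5 + 2) - 128) = -12/(-6*(5 + 2) - 128) = -12/(-6*7 - 128) = -12/(-42 - 128) = -12/(-170) = -12*(-1/170) = 6/85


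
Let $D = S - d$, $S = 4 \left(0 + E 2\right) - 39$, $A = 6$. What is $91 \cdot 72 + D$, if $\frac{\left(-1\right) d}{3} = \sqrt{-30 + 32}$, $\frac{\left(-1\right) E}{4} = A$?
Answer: $6321 + 3 \sqrt{2} \approx 6325.2$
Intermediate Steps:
$E = -24$ ($E = \left(-4\right) 6 = -24$)
$d = - 3 \sqrt{2}$ ($d = - 3 \sqrt{-30 + 32} = - 3 \sqrt{2} \approx -4.2426$)
$S = -231$ ($S = 4 \left(0 - 48\right) - 39 = 4 \left(-48\right) - 39 = -192 - 39 = -231$)
$D = -231 + 3 \sqrt{2}$ ($D = -231 - - 3 \sqrt{2} = -231 + 3 \sqrt{2} \approx -226.76$)
$91 \cdot 72 + D = 91 \cdot 72 - \left(231 - 3 \sqrt{2}\right) = 6552 - \left(231 - 3 \sqrt{2}\right) = 6321 + 3 \sqrt{2}$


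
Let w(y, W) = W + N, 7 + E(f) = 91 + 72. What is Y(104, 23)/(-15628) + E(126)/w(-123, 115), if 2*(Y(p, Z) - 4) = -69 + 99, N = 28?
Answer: 187327/171908 ≈ 1.0897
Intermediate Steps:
Y(p, Z) = 19 (Y(p, Z) = 4 + (-69 + 99)/2 = 4 + (½)*30 = 4 + 15 = 19)
E(f) = 156 (E(f) = -7 + (91 + 72) = -7 + 163 = 156)
w(y, W) = 28 + W (w(y, W) = W + 28 = 28 + W)
Y(104, 23)/(-15628) + E(126)/w(-123, 115) = 19/(-15628) + 156/(28 + 115) = 19*(-1/15628) + 156/143 = -19/15628 + 156*(1/143) = -19/15628 + 12/11 = 187327/171908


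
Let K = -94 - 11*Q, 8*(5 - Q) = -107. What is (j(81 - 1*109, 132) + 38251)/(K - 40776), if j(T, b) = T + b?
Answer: -306840/328577 ≈ -0.93384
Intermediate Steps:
Q = 147/8 (Q = 5 - ⅛*(-107) = 5 + 107/8 = 147/8 ≈ 18.375)
K = -2369/8 (K = -94 - 11*147/8 = -94 - 1617/8 = -2369/8 ≈ -296.13)
(j(81 - 1*109, 132) + 38251)/(K - 40776) = (((81 - 1*109) + 132) + 38251)/(-2369/8 - 40776) = (((81 - 109) + 132) + 38251)/(-328577/8) = ((-28 + 132) + 38251)*(-8/328577) = (104 + 38251)*(-8/328577) = 38355*(-8/328577) = -306840/328577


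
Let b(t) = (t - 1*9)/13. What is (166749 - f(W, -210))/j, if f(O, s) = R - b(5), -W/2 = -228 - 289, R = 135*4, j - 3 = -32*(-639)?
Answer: 2160713/265863 ≈ 8.1272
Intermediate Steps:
b(t) = -9/13 + t/13 (b(t) = (t - 9)*(1/13) = (-9 + t)*(1/13) = -9/13 + t/13)
j = 20451 (j = 3 - 32*(-639) = 3 + 20448 = 20451)
R = 540
W = 1034 (W = -2*(-228 - 289) = -2*(-517) = 1034)
f(O, s) = 7024/13 (f(O, s) = 540 - (-9/13 + (1/13)*5) = 540 - (-9/13 + 5/13) = 540 - 1*(-4/13) = 540 + 4/13 = 7024/13)
(166749 - f(W, -210))/j = (166749 - 1*7024/13)/20451 = (166749 - 7024/13)*(1/20451) = (2160713/13)*(1/20451) = 2160713/265863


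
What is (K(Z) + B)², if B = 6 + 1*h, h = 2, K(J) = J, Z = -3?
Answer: 25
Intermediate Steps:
B = 8 (B = 6 + 1*2 = 6 + 2 = 8)
(K(Z) + B)² = (-3 + 8)² = 5² = 25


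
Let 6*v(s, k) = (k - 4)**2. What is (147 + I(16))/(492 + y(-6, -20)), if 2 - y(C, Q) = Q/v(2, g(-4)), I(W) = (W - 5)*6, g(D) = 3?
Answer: 213/614 ≈ 0.34691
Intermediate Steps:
I(W) = -30 + 6*W (I(W) = (-5 + W)*6 = -30 + 6*W)
v(s, k) = (-4 + k)**2/6 (v(s, k) = (k - 4)**2/6 = (-4 + k)**2/6)
y(C, Q) = 2 - 6*Q (y(C, Q) = 2 - Q/((-4 + 3)**2/6) = 2 - Q/((1/6)*(-1)**2) = 2 - Q/((1/6)*1) = 2 - Q/1/6 = 2 - Q*6 = 2 - 6*Q)
(147 + I(16))/(492 + y(-6, -20)) = (147 + (-30 + 6*16))/(492 + (2 - 6*(-20))) = (147 + (-30 + 96))/(492 + (2 + 120)) = (147 + 66)/(492 + 122) = 213/614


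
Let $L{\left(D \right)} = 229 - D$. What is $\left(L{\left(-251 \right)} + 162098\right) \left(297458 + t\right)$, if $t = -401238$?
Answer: $-16872344840$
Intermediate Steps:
$\left(L{\left(-251 \right)} + 162098\right) \left(297458 + t\right) = \left(\left(229 - -251\right) + 162098\right) \left(297458 - 401238\right) = \left(\left(229 + 251\right) + 162098\right) \left(-103780\right) = \left(480 + 162098\right) \left(-103780\right) = 162578 \left(-103780\right) = -16872344840$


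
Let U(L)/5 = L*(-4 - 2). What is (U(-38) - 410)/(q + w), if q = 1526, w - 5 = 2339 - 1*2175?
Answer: 146/339 ≈ 0.43068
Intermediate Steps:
U(L) = -30*L (U(L) = 5*(L*(-4 - 2)) = 5*(L*(-6)) = 5*(-6*L) = -30*L)
w = 169 (w = 5 + (2339 - 1*2175) = 5 + (2339 - 2175) = 5 + 164 = 169)
(U(-38) - 410)/(q + w) = (-30*(-38) - 410)/(1526 + 169) = (1140 - 410)/1695 = 730*(1/1695) = 146/339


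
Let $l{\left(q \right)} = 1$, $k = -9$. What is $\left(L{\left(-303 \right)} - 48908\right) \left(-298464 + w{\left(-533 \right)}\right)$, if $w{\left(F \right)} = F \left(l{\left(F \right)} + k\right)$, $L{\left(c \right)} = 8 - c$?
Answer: $14297237400$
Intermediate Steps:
$w{\left(F \right)} = - 8 F$ ($w{\left(F \right)} = F \left(1 - 9\right) = F \left(-8\right) = - 8 F$)
$\left(L{\left(-303 \right)} - 48908\right) \left(-298464 + w{\left(-533 \right)}\right) = \left(\left(8 - -303\right) - 48908\right) \left(-298464 - -4264\right) = \left(\left(8 + 303\right) - 48908\right) \left(-298464 + 4264\right) = \left(311 - 48908\right) \left(-294200\right) = \left(-48597\right) \left(-294200\right) = 14297237400$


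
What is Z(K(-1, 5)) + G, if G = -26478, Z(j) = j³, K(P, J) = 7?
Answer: -26135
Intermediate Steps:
Z(K(-1, 5)) + G = 7³ - 26478 = 343 - 26478 = -26135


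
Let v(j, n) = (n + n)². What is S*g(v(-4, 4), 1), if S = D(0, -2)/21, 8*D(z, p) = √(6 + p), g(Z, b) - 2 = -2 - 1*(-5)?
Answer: 5/84 ≈ 0.059524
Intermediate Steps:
v(j, n) = 4*n² (v(j, n) = (2*n)² = 4*n²)
g(Z, b) = 5 (g(Z, b) = 2 + (-2 - 1*(-5)) = 2 + (-2 + 5) = 2 + 3 = 5)
D(z, p) = √(6 + p)/8
S = 1/84 (S = (√(6 - 2)/8)/21 = (√4/8)*(1/21) = ((⅛)*2)*(1/21) = (¼)*(1/21) = 1/84 ≈ 0.011905)
S*g(v(-4, 4), 1) = (1/84)*5 = 5/84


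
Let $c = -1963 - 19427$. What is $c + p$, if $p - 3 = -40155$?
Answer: $-61542$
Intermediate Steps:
$p = -40152$ ($p = 3 - 40155 = -40152$)
$c = -21390$ ($c = -1963 - 19427 = -21390$)
$c + p = -21390 - 40152 = -61542$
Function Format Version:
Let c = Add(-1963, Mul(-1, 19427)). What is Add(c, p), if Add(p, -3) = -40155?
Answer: -61542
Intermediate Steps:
p = -40152 (p = Add(3, -40155) = -40152)
c = -21390 (c = Add(-1963, -19427) = -21390)
Add(c, p) = Add(-21390, -40152) = -61542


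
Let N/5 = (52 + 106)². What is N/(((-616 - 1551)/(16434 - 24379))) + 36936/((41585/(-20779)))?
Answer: 39576474773452/90114695 ≈ 4.3918e+5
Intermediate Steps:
N = 124820 (N = 5*(52 + 106)² = 5*158² = 5*24964 = 124820)
N/(((-616 - 1551)/(16434 - 24379))) + 36936/((41585/(-20779))) = 124820/(((-616 - 1551)/(16434 - 24379))) + 36936/((41585/(-20779))) = 124820/((-2167/(-7945))) + 36936/((41585*(-1/20779))) = 124820/((-2167*(-1/7945))) + 36936/(-41585/20779) = 124820/(2167/7945) + 36936*(-20779/41585) = 124820*(7945/2167) - 767493144/41585 = 991694900/2167 - 767493144/41585 = 39576474773452/90114695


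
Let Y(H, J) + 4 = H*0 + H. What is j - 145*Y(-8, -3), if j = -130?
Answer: 1610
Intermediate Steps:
Y(H, J) = -4 + H (Y(H, J) = -4 + (H*0 + H) = -4 + (0 + H) = -4 + H)
j - 145*Y(-8, -3) = -130 - 145*(-4 - 8) = -130 - 145*(-12) = -130 + 1740 = 1610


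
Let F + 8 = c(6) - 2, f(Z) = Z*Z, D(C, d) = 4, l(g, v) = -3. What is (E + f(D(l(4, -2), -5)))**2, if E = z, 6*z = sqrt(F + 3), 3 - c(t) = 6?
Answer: (96 + I*sqrt(10))**2/36 ≈ 255.72 + 16.865*I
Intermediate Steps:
c(t) = -3 (c(t) = 3 - 1*6 = 3 - 6 = -3)
f(Z) = Z**2
F = -13 (F = -8 + (-3 - 2) = -8 - 5 = -13)
z = I*sqrt(10)/6 (z = sqrt(-13 + 3)/6 = sqrt(-10)/6 = (I*sqrt(10))/6 = I*sqrt(10)/6 ≈ 0.52705*I)
E = I*sqrt(10)/6 ≈ 0.52705*I
(E + f(D(l(4, -2), -5)))**2 = (I*sqrt(10)/6 + 4**2)**2 = (I*sqrt(10)/6 + 16)**2 = (16 + I*sqrt(10)/6)**2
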